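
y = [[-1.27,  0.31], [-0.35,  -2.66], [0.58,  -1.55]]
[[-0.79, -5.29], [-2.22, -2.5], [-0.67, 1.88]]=y@[[0.80, 4.26], [0.73, 0.38]]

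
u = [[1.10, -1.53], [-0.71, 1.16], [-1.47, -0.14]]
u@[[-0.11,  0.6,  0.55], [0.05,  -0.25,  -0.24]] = [[-0.2, 1.04, 0.97],[0.14, -0.72, -0.67],[0.15, -0.85, -0.77]]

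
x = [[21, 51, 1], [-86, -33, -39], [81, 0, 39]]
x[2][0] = 81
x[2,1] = 0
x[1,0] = -86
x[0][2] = 1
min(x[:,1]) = -33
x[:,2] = [1, -39, 39]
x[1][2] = -39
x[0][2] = 1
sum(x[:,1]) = 18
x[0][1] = 51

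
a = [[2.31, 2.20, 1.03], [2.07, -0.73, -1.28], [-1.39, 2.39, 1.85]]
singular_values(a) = [4.13, 3.41, 0.25]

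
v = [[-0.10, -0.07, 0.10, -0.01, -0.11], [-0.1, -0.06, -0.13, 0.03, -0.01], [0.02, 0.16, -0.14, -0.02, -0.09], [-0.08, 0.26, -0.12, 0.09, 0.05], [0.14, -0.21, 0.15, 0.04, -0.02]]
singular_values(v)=[0.47, 0.2, 0.15, 0.15, 0.09]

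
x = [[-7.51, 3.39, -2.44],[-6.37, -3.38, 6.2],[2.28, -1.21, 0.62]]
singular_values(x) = [10.41, 7.93, 0.2]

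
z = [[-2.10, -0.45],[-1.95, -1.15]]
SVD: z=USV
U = [[-0.69, -0.73], [-0.73, 0.69]]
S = [3.08, 0.5]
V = [[0.93, 0.37],[0.37, -0.93]]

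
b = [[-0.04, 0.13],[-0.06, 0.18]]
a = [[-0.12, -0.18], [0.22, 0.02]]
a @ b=[[0.02,-0.05], [-0.01,0.03]]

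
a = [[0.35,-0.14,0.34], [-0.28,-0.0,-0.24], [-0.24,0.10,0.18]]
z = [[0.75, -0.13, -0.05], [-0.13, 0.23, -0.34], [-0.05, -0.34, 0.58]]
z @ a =[[0.31, -0.11, 0.28], [-0.03, -0.02, -0.16], [-0.06, 0.06, 0.17]]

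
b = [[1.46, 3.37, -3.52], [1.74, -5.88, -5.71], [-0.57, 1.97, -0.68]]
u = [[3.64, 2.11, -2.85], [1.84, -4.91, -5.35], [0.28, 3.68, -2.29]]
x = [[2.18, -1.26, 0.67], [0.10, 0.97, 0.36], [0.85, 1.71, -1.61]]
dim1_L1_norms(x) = [4.11, 1.43, 4.17]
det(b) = 36.95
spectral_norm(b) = 8.45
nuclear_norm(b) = 14.62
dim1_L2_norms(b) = [5.09, 8.38, 2.16]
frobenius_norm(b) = 10.04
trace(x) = 1.54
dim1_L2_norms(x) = [2.61, 1.04, 2.5]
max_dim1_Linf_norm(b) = 5.88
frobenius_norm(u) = 10.04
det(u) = 95.11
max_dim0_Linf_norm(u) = 5.35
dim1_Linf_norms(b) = [3.52, 5.88, 1.97]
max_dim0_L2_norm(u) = 6.49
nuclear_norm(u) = 15.83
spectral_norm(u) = 7.75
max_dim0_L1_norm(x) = 3.94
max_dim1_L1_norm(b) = 13.33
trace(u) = -3.56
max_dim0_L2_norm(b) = 7.06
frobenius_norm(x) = 3.76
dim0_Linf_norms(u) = [3.64, 4.91, 5.35]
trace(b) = -5.10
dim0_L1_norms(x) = [3.13, 3.94, 2.64]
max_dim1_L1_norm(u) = 12.1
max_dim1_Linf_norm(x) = 2.18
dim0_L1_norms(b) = [3.77, 11.22, 9.91]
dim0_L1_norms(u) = [5.76, 10.7, 10.49]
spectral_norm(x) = 2.86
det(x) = -5.77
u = b + x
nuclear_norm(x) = 6.02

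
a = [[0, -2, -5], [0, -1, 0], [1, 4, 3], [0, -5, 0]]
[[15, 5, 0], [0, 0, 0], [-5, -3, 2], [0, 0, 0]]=a@ [[4, 0, 2], [0, 0, 0], [-3, -1, 0]]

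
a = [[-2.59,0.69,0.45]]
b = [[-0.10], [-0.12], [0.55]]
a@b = [[0.42]]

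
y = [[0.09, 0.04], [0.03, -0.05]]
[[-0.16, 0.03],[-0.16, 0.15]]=y @ [[-2.53, 1.28], [1.76, -2.18]]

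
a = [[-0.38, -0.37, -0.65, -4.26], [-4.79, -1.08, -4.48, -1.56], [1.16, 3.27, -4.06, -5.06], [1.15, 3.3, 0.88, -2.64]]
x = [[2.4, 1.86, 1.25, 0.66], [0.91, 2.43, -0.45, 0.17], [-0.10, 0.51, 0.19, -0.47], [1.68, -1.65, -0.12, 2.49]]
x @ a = [[-7.61, 3.37, -14.39, -21.19],[-12.31, -3.87, -9.50, -5.84],[-2.72, -1.44, -3.4, -0.09],[9.99, 8.99, 8.98, -10.55]]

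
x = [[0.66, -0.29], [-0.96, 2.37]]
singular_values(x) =[2.61, 0.49]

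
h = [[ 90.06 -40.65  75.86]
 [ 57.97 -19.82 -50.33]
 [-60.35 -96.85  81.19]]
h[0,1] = -40.65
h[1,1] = -19.82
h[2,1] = -96.85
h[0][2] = 75.86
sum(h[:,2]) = 106.72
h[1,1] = -19.82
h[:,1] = [-40.65, -19.82, -96.85]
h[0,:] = [90.06, -40.65, 75.86]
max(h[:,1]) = -19.82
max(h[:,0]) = 90.06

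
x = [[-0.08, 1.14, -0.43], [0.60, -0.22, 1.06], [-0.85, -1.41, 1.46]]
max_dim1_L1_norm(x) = 3.72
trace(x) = 1.16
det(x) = -1.68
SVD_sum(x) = [[0.22, 0.74, -0.74], [-0.15, -0.53, 0.53], [-0.44, -1.50, 1.49]] + [[0.02, 0.01, 0.01], [0.8, 0.26, 0.49], [-0.27, -0.09, -0.17]] + [[-0.31, 0.39, 0.3], [-0.04, 0.05, 0.04], [-0.14, 0.18, 0.14]]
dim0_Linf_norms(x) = [0.85, 1.41, 1.46]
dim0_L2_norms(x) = [1.04, 1.83, 1.85]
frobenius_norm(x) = 2.80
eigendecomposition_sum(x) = [[-0.61+0.00j, (0.41+0j), (-0.3-0j)],[0.46-0.00j, -0.31-0.00j, (0.22+0j)],[(0.05-0j), -0.04-0.00j, 0.03+0.00j]] + [[(0.27+0.02j), 0.36+0.06j, -0.07-0.27j], [(0.07+0.45j), 0.04+0.63j, 0.42-0.22j], [(-0.45+0.58j), -0.69+0.74j, (0.72+0.25j)]] + [[(0.27-0.02j),0.36-0.06j,-0.07+0.27j], [(0.07-0.45j),(0.04-0.63j),0.42+0.22j], [(-0.45-0.58j),-0.69-0.74j,0.72-0.25j]]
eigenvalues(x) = [(-0.9+0j), (1.03+0.9j), (1.03-0.9j)]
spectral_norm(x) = 2.53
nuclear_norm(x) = 4.20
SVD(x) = [[0.42,-0.02,-0.91], [-0.3,-0.95,-0.12], [-0.85,0.33,-0.41]] @ diag([2.5288911269480896, 1.0261247921280838, 0.6456605757077926]) @ [[0.20,0.69,-0.69], [-0.82,-0.27,-0.51], [0.53,-0.67,-0.52]]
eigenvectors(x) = [[-0.80+0.00j, (0.16+0.25j), 0.16-0.25j], [(0.6+0j), -0.35+0.37j, (-0.35-0.37j)], [0.07+0.00j, -0.81+0.00j, -0.81-0.00j]]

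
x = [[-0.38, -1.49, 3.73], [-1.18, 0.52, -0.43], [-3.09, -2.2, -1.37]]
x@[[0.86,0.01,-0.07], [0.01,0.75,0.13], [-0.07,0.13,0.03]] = [[-0.6, -0.64, -0.06],[-0.98, 0.32, 0.14],[-2.58, -1.86, -0.11]]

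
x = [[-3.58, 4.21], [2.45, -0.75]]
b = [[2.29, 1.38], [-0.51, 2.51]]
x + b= [[-1.29, 5.59], [1.94, 1.76]]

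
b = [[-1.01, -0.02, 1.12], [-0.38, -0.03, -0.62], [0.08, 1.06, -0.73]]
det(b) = -1.13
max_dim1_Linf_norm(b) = 1.12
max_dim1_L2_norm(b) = 1.51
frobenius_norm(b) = 2.11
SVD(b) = [[-0.79, -0.61, -0.02], [0.19, -0.21, -0.96], [0.58, -0.76, 0.28]] @ diag([1.7408216517191255, 1.0145215617010501, 0.6385812225156308]) @ [[0.44, 0.36, -0.82], [0.63, -0.78, -0.0], [0.64, 0.52, 0.57]]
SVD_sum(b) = [[-0.61,-0.5,1.13], [0.15,0.12,-0.27], [0.45,0.37,-0.83]] + [[-0.39, 0.48, 0.00], [-0.14, 0.17, 0.00], [-0.49, 0.60, 0.0]] + [[-0.01, -0.01, -0.01], [-0.39, -0.32, -0.35], [0.12, 0.09, 0.10]]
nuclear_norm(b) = 3.39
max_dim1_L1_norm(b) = 2.15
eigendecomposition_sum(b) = [[(-0.97+0j),  -0.76+0.00j,  0.95-0.00j], [-0.13+0.00j,  -0.10+0.00j,  (0.12-0j)], [0.32-0.00j,  0.25-0.00j,  -0.31+0.00j]] + [[(-0.02+0.13j), (0.37-0.17j), 0.09+0.34j], [-0.13-0.07j, (0.03+0.44j), -0.37-0.04j], [(-0.12+0.08j), 0.40+0.17j, -0.21+0.31j]] + [[-0.02-0.13j,0.37+0.17j,(0.09-0.34j)], [-0.13+0.07j,(0.03-0.44j),(-0.37+0.04j)], [-0.12-0.08j,(0.4-0.17j),(-0.21-0.31j)]]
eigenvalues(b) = [(-1.38+0j), (-0.19+0.88j), (-0.19-0.88j)]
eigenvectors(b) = [[-0.94+0.00j, (-0.37+0.41j), (-0.37-0.41j)], [-0.12+0.00j, (-0.27-0.52j), -0.27+0.52j], [(0.31+0j), (-0.59+0j), -0.59-0.00j]]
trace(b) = -1.77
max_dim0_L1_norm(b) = 2.47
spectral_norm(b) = 1.74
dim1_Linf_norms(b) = [1.12, 0.62, 1.06]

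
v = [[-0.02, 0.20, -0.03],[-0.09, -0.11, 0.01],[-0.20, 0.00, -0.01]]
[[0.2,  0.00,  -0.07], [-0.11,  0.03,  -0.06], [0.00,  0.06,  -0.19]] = v @ [[-0.05,  -0.24,  0.97], [1.13,  -0.12,  -0.26], [0.74,  -0.77,  -0.16]]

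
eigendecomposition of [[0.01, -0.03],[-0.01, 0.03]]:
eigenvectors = [[-0.95, 0.71], [-0.32, -0.71]]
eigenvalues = [0.0, 0.04]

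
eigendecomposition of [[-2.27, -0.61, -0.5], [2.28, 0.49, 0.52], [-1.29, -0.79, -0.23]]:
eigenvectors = [[-0.67, -0.36, -0.25], [0.72, 0.61, 0.13], [-0.19, 0.71, 0.96]]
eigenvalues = [-1.75, -0.25, -0.01]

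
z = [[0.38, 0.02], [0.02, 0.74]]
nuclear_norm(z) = 1.12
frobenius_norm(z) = 0.83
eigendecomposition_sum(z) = [[0.38, -0.02], [-0.02, 0.00]] + [[0.00,0.04], [0.04,0.74]]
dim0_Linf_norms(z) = [0.38, 0.74]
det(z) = 0.28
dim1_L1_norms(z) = [0.4, 0.76]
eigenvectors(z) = [[-1.00, -0.06], [0.06, -1.0]]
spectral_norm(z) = 0.74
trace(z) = 1.12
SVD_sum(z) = [[0.00, 0.04], [0.04, 0.74]] + [[0.38, -0.02],[-0.02, 0.0]]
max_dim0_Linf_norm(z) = 0.74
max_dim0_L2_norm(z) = 0.74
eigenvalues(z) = [0.38, 0.74]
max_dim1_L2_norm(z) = 0.74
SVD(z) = [[0.06, 1.00], [1.00, -0.06]] @ diag([0.7411077027627483, 0.37889229723725165]) @ [[0.06, 1.00], [1.00, -0.06]]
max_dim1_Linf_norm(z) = 0.74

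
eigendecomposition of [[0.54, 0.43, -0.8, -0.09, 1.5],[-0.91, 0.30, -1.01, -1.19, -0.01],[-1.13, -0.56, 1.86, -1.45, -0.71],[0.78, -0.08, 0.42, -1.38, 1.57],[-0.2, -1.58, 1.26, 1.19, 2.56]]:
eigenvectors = [[-0.02+0.00j, 0.01-0.30j, 0.01+0.30j, (0.37+0.14j), (0.37-0.14j)],[-0.75+0.00j, (0.79+0j), 0.79-0.00j, (-0.01-0.14j), (-0.01+0.14j)],[-0.41+0.00j, 0.39-0.10j, 0.39+0.10j, (-0.63+0j), -0.63-0.00j],[(-0.52+0j), 0.18-0.22j, (0.18+0.22j), (0.12+0.21j), (0.12-0.21j)],[-0.02+0.00j, 0.14+0.15j, 0.14-0.15j, 0.15+0.59j, (0.15-0.59j)]]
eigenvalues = [(-1.1+0j), (-0.48+0.81j), (-0.48-0.81j), (2.97+1.28j), (2.97-1.28j)]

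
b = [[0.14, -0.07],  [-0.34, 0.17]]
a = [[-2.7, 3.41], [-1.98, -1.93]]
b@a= [[-0.24,0.61],[0.58,-1.49]]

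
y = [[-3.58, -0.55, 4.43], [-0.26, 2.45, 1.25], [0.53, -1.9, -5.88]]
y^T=[[-3.58,-0.26,0.53], [-0.55,2.45,-1.9], [4.43,1.25,-5.88]]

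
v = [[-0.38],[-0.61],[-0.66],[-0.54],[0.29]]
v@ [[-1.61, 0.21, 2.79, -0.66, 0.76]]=[[0.61, -0.08, -1.06, 0.25, -0.29], [0.98, -0.13, -1.70, 0.40, -0.46], [1.06, -0.14, -1.84, 0.44, -0.50], [0.87, -0.11, -1.51, 0.36, -0.41], [-0.47, 0.06, 0.81, -0.19, 0.22]]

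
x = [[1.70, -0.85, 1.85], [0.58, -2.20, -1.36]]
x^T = [[1.70, 0.58], [-0.85, -2.20], [1.85, -1.36]]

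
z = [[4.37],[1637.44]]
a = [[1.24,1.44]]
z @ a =[[5.42, 6.29], [2030.43, 2357.91]]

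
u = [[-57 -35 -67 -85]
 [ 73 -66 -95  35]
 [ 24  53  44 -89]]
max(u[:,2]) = 44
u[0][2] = -67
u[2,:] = [24, 53, 44, -89]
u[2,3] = -89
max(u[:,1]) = 53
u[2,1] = 53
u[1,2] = -95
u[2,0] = 24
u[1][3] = 35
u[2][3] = -89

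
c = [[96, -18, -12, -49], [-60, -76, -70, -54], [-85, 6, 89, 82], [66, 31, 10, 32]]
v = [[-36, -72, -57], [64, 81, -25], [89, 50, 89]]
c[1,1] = -76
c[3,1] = 31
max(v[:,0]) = 89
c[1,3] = -54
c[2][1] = 6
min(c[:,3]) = -54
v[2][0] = 89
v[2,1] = 50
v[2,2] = 89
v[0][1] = -72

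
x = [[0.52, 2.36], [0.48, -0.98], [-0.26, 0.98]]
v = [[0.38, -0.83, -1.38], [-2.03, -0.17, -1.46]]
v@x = [[0.16,0.36],[-0.76,-6.05]]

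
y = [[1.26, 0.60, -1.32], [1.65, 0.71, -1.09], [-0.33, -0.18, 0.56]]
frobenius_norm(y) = 2.93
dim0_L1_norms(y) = [3.24, 1.49, 2.97]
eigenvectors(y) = [[-0.63, -0.34, -0.06],[-0.75, 0.94, 0.93],[0.19, 0.1, 0.37]]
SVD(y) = [[-0.66, 0.51, 0.55], [-0.72, -0.64, -0.27], [0.22, -0.57, 0.79]] @ diag([2.901565621989575, 0.3748511463576684, 0.0018866273067870143]) @ [[-0.72, -0.33, 0.61], [-0.61, -0.13, -0.78], [-0.33, 0.94, 0.11]]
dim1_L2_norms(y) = [1.92, 2.1, 0.67]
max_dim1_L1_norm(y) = 3.45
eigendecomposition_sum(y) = [[1.27, 0.60, -1.29], [1.51, 0.71, -1.53], [-0.38, -0.18, 0.39]] + [[-0.00, 0.00, -0.0], [0.01, -0.00, 0.01], [0.00, -0.00, 0.0]] + [[-0.01, -0.0, -0.03], [0.13, 0.0, 0.43], [0.05, 0.0, 0.17]]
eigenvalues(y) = [2.37, -0.01, 0.16]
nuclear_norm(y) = 3.28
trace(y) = 2.53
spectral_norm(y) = 2.90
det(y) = -0.00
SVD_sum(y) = [[1.38, 0.62, -1.17],[1.50, 0.68, -1.28],[-0.46, -0.21, 0.39]] + [[-0.12,-0.02,-0.15], [0.15,0.03,0.19], [0.13,0.03,0.17]] + [[-0.0,0.0,0.00], [0.0,-0.0,-0.0], [-0.0,0.00,0.0]]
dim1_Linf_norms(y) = [1.32, 1.65, 0.56]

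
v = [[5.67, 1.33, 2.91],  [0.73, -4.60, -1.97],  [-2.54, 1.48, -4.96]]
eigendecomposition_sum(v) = [[5.36+0.00j, (0.94+0j), 1.36+0.00j], [0.65+0.00j, (0.11+0j), (0.17+0j)], [-1.25+0.00j, -0.22-0.00j, -0.32+0.00j]] + [[(0.16+0.11j), (0.2-0.66j), 0.78+0.13j],  [0.04-0.68j, (-2.36+0.66j), -1.07-2.58j],  [(-0.65+0.03j), (0.85+2.15j), (-2.32+1.25j)]] + [[0.16-0.11j, 0.20+0.66j, 0.78-0.13j], [0.04+0.68j, (-2.36-0.66j), (-1.07+2.58j)], [(-0.65-0.03j), (0.85-2.15j), -2.32-1.25j]]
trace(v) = -3.89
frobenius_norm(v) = 10.06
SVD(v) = [[-0.76, -0.05, -0.65], [0.16, 0.95, -0.26], [0.63, -0.3, -0.72]] @ diag([8.13339334983199, 5.059660503927186, 3.0742557151134973]) @ [[-0.71, -0.10, -0.69], [0.24, -0.97, -0.10], [-0.66, -0.24, 0.71]]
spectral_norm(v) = 8.13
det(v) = 126.51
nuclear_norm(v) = 16.27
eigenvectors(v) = [[0.97+0.00j,  0.11-0.17j,  0.11+0.17j],[(0.12+0j),  (-0.71+0j),  -0.71-0.00j],[-0.23+0.00j,  (0.07+0.67j),  (0.07-0.67j)]]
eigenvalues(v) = [(5.15+0j), (-4.52+2.03j), (-4.52-2.03j)]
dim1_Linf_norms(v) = [5.67, 4.6, 4.96]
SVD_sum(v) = [[4.41, 0.63, 4.30], [-0.94, -0.13, -0.91], [-3.63, -0.52, -3.54]] + [[-0.06,0.23,0.02], [1.14,-4.65,-0.49], [-0.36,1.48,0.15]] + [[1.31, 0.47, -1.42], [0.53, 0.19, -0.57], [1.46, 0.52, -1.57]]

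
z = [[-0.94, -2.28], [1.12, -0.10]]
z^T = [[-0.94, 1.12], [-2.28, -0.10]]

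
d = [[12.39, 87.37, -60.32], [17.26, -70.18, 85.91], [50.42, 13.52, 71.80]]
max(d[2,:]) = 71.8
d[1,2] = 85.91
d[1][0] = 17.26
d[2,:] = [50.42, 13.52, 71.8]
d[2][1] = 13.52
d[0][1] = 87.37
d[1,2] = 85.91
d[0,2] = -60.32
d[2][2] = 71.8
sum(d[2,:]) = 135.74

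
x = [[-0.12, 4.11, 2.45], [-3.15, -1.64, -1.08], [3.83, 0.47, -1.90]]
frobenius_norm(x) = 7.43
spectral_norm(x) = 5.47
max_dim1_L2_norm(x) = 4.79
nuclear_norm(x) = 11.50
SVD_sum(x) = [[2.28, 2.44, 0.90], [-2.32, -2.48, -0.92], [1.56, 1.67, 0.61]] + [[-2.27, 1.42, 1.89],[-0.59, 0.37, 0.49],[2.45, -1.54, -2.04]] + [[-0.13, 0.25, -0.34], [-0.25, 0.47, -0.65], [-0.18, 0.34, -0.47]]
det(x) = -30.27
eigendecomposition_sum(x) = [[0.31+1.13j, 1.51+0.38j, 0.42+0.60j], [(-1.43-0.08j), -1.03+1.60j, (-0.85+0.25j)], [1.11+0.58j, 1.40-0.90j, (0.77+0.11j)]] + [[0.31-1.13j, (1.51-0.38j), (0.42-0.6j)], [-1.43+0.08j, (-1.03-1.6j), (-0.85-0.25j)], [1.11-0.58j, 1.40+0.90j, 0.77-0.11j]] + [[(-0.75-0j),1.09-0.00j,1.61-0.00j], [-0.29-0.00j,(0.43-0j),(0.63-0j)], [1.60+0.00j,(-2.33+0j),(-3.45+0j)]]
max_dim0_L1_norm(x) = 7.1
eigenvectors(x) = [[0.17+0.50j, (0.17-0.5j), (-0.42+0j)], [(-0.64+0j), -0.64-0.00j, (-0.16+0j)], [(0.51+0.23j), (0.51-0.23j), (0.89+0j)]]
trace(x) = -3.66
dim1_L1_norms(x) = [6.68, 5.87, 6.2]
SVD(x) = [[0.63, 0.67, 0.39], [-0.64, 0.17, 0.75], [0.43, -0.72, 0.54]] @ diag([5.4670760414093635, 4.901229075315442, 1.1297491353084785]) @ [[0.66, 0.71, 0.26], [-0.69, 0.43, 0.58], [-0.29, 0.56, -0.77]]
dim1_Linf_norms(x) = [4.11, 3.15, 3.83]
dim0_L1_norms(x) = [7.1, 6.22, 5.43]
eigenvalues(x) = [(0.06+2.83j), (0.06-2.83j), (-3.77+0j)]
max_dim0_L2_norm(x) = 4.96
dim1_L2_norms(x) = [4.79, 3.71, 4.3]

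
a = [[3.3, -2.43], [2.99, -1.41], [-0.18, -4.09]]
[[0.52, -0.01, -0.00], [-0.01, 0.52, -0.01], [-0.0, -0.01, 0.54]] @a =[[1.69, -1.25],[1.52, -0.67],[-0.13, -2.19]]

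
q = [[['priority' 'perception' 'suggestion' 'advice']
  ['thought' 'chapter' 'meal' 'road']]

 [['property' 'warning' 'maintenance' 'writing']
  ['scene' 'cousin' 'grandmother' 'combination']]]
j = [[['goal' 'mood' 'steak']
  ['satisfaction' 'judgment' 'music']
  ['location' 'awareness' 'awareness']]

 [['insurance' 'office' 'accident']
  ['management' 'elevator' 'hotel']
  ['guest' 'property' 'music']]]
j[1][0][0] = 'insurance'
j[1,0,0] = 'insurance'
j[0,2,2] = 'awareness'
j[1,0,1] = 'office'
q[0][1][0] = 'thought'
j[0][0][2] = 'steak'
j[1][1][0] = 'management'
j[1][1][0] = 'management'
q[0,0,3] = 'advice'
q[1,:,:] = [['property', 'warning', 'maintenance', 'writing'], ['scene', 'cousin', 'grandmother', 'combination']]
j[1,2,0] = 'guest'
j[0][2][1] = 'awareness'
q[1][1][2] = 'grandmother'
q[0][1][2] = 'meal'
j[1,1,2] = 'hotel'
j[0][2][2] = 'awareness'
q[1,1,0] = 'scene'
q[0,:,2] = ['suggestion', 'meal']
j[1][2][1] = 'property'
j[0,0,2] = 'steak'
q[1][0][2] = 'maintenance'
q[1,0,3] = 'writing'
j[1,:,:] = [['insurance', 'office', 'accident'], ['management', 'elevator', 'hotel'], ['guest', 'property', 'music']]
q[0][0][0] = 'priority'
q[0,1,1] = 'chapter'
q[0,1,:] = ['thought', 'chapter', 'meal', 'road']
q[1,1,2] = 'grandmother'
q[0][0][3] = 'advice'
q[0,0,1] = 'perception'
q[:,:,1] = [['perception', 'chapter'], ['warning', 'cousin']]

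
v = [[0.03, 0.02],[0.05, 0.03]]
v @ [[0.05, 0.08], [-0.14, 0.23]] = [[-0.00, 0.01],[-0.0, 0.01]]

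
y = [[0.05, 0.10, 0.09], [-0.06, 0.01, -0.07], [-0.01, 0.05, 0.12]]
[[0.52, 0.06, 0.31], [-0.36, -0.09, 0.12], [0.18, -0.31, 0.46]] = y @ [[4.84, 4.47, -4.07], [1.61, 0.55, 3.15], [1.25, -2.43, 2.22]]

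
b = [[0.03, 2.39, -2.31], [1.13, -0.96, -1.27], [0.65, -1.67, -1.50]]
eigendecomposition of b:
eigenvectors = [[-0.89,0.26,0.67],  [-0.46,0.52,0.25],  [0.06,0.81,0.7]]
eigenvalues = [1.42, -2.37, -1.48]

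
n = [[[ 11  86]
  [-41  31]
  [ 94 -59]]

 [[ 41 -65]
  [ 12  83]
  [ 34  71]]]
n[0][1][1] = 31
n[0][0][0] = 11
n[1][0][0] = 41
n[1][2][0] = 34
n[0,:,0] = [11, -41, 94]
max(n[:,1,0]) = 12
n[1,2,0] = 34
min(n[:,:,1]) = -65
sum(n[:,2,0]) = 128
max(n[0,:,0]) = 94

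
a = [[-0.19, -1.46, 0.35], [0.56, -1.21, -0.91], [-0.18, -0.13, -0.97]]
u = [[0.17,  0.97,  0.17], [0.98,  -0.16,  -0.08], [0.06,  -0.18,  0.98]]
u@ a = [[0.48, -1.44, -0.99], [-0.26, -1.23, 0.57], [-0.29, 0.0, -0.77]]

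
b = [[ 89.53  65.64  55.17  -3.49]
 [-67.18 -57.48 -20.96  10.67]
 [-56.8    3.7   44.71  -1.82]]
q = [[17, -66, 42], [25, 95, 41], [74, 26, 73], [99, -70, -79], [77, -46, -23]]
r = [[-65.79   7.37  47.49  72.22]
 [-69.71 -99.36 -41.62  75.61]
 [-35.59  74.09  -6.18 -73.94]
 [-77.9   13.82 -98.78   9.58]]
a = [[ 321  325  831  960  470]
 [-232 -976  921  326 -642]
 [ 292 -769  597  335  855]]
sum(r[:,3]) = 83.46999999999998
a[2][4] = 855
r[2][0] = -35.59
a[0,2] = 831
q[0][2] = 42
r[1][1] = -99.36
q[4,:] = [77, -46, -23]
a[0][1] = 325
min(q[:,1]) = -70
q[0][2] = 42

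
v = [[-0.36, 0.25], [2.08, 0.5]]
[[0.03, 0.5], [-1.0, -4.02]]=v@[[-0.38, -1.79],[-0.42, -0.59]]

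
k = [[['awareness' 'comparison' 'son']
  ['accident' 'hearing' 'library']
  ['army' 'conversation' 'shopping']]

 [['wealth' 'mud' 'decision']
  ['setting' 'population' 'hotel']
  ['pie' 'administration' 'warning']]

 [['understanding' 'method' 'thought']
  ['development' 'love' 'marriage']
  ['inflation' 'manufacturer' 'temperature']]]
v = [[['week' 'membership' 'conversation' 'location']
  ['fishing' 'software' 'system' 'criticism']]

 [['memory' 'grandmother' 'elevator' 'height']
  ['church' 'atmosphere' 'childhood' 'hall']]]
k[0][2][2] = 'shopping'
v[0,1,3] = 'criticism'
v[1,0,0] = 'memory'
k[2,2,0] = 'inflation'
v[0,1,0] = 'fishing'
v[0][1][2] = 'system'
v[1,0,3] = 'height'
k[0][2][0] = 'army'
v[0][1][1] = 'software'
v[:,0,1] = ['membership', 'grandmother']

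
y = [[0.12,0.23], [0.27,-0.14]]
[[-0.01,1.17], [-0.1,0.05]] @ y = [[0.31,-0.17], [0.0,-0.03]]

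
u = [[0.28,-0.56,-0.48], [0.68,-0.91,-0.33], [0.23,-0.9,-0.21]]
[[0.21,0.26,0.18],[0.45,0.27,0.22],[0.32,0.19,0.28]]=u @ [[0.31,0.07,-0.16], [-0.30,-0.11,-0.34], [0.1,-0.37,-0.07]]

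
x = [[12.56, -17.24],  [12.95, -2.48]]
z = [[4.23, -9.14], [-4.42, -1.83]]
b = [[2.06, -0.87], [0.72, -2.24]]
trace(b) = -0.18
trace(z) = 2.40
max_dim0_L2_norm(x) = 18.04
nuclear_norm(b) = 4.30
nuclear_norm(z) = 14.85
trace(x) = 10.08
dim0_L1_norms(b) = [2.78, 3.11]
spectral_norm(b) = 2.95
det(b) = -3.99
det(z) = -48.14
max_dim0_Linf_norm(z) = 9.14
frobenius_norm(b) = 3.25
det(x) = 192.11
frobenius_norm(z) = 11.15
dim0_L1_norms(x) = [25.51, 19.72]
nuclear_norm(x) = 31.83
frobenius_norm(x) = 25.08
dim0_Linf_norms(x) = [12.95, 17.24]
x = b @ z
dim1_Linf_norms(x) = [17.24, 12.95]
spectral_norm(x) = 23.73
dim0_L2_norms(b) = [2.18, 2.4]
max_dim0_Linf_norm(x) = 17.24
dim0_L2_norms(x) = [18.04, 17.42]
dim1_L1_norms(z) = [13.37, 6.25]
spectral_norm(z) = 10.07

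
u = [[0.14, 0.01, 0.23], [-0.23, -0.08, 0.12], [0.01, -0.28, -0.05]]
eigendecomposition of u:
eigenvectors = [[(-0.81+0j), -0.31-0.28j, -0.31+0.28j],[(0.41+0j), (0.15-0.61j), 0.15+0.61j],[(-0.41+0j), (0.66+0j), 0.66-0.00j]]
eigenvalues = [(0.25+0j), (-0.12+0.26j), (-0.12-0.26j)]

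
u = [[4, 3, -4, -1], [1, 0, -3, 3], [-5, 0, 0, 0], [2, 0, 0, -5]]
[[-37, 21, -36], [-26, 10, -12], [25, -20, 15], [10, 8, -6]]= u @[[-5, 4, -3], [-3, -1, -4], [3, -2, 3], [-4, 0, 0]]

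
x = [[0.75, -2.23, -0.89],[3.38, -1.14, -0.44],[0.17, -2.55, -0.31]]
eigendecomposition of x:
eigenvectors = [[(-0.09-0.52j),-0.09+0.52j,-0.08+0.00j], [(-0.6+0j),(-0.6-0j),(-0.37+0j)], [-0.13-0.58j,(-0.13+0.58j),0.93+0.00j]]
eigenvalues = [(-0.7+2.51j), (-0.7-2.51j), (0.7+0j)]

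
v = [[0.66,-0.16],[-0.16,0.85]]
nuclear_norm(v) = 1.51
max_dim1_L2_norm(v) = 0.86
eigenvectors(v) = [[-0.87,0.49], [-0.49,-0.87]]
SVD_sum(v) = [[0.23, -0.40], [-0.40, 0.71]] + [[0.43, 0.24], [0.24, 0.14]]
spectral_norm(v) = 0.94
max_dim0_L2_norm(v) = 0.86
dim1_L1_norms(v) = [0.82, 1.01]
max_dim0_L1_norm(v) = 1.01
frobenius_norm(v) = 1.10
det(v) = 0.54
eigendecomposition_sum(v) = [[0.43,0.24], [0.24,0.14]] + [[0.23,-0.4], [-0.4,0.71]]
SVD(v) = [[-0.49, 0.87], [0.87, 0.49]] @ diag([0.9410779406592839, 0.5689220593407162]) @ [[-0.49, 0.87], [0.87, 0.49]]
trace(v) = 1.51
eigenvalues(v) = [0.57, 0.94]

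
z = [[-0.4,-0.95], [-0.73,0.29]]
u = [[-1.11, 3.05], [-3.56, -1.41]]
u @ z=[[-1.78, 1.94], [2.45, 2.97]]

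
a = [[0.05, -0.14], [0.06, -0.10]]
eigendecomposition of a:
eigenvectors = [[(0.84+0j), 0.84-0.00j], [(0.45-0.31j), (0.45+0.31j)]]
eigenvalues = [(-0.03+0.05j), (-0.03-0.05j)]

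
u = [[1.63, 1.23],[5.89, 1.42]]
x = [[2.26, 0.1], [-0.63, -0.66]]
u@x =[[2.91, -0.65], [12.42, -0.35]]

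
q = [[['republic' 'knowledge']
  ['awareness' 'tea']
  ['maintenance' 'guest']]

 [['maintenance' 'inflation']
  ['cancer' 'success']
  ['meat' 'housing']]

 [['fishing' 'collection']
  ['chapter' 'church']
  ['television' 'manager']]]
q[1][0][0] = 'maintenance'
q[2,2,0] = 'television'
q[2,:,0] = ['fishing', 'chapter', 'television']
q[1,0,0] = 'maintenance'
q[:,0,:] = [['republic', 'knowledge'], ['maintenance', 'inflation'], ['fishing', 'collection']]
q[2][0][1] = 'collection'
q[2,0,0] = 'fishing'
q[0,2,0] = 'maintenance'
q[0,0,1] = 'knowledge'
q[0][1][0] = 'awareness'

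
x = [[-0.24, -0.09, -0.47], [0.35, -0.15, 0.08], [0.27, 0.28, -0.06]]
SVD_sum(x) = [[-0.37, -0.08, -0.33], [0.21, 0.05, 0.19], [0.15, 0.03, 0.13]] + [[0.07, 0.08, -0.1], [0.01, 0.02, -0.02], [0.16, 0.19, -0.22]] + [[0.06,-0.10,-0.04], [0.12,-0.21,-0.09], [-0.04,0.06,0.03]]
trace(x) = -0.45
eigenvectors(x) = [[0.66+0.00j, (0.66-0j), 0.48+0.00j], [(0.05-0.49j), (0.05+0.49j), -0.82+0.00j], [(-0.3-0.48j), -0.30+0.48j, 0.31+0.00j]]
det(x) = -0.07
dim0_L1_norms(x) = [0.86, 0.52, 0.61]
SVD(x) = [[-0.82, -0.42, -0.40], [0.47, -0.08, -0.88], [0.33, -0.91, 0.26]] @ diag([0.6113673635998388, 0.3616780857219426, 0.2971849744409933]) @ [[0.74, 0.16, 0.66], [-0.48, -0.56, 0.67], [-0.48, 0.81, 0.34]]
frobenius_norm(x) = 0.77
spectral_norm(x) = 0.61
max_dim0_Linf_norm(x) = 0.47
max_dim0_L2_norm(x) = 0.5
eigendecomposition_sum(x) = [[(-0.08+0.16j), (-0.11+0.06j), -0.17-0.09j], [0.11+0.07j, 0.04+0.09j, -0.08+0.12j], [(0.16-0.01j), 0.10+0.05j, 0.01+0.16j]] + [[(-0.08-0.16j), -0.11-0.06j, -0.17+0.09j], [(0.11-0.07j), 0.04-0.09j, (-0.08-0.12j)], [0.16+0.01j, 0.10-0.05j, 0.01-0.16j]] + [[(-0.07-0j),(0.13-0j),(-0.14+0j)],  [0.12+0.00j,(-0.23+0j),(0.23-0j)],  [(-0.05-0j),0.09-0.00j,(-0.09+0j)]]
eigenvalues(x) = [(-0.03+0.41j), (-0.03-0.41j), (-0.39+0j)]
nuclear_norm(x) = 1.27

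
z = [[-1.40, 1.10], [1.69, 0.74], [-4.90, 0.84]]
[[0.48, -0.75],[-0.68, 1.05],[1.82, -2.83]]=z @ [[-0.38, 0.59],  [-0.05, 0.07]]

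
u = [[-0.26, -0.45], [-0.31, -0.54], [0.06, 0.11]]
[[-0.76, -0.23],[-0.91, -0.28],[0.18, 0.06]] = u@[[1.71,-1.47],[0.71,1.36]]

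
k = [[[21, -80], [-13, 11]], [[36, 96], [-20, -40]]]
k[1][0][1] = 96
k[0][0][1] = -80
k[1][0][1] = 96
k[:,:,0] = [[21, -13], [36, -20]]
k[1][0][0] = 36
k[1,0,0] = 36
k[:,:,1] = [[-80, 11], [96, -40]]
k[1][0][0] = 36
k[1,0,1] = 96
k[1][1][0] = -20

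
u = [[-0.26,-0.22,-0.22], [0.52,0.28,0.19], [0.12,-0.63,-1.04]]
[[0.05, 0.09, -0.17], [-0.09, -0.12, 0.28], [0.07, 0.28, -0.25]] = u@[[-0.08,-0.1,0.34], [-0.18,-0.08,0.27], [0.03,-0.23,0.12]]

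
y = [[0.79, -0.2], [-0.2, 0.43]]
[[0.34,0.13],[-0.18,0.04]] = y @ [[0.36, 0.21], [-0.26, 0.18]]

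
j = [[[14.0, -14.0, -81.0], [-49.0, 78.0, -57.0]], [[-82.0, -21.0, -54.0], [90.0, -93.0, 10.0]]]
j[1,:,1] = [-21.0, -93.0]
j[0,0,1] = -14.0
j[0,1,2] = -57.0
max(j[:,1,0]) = 90.0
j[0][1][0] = -49.0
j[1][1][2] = 10.0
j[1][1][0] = 90.0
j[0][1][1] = 78.0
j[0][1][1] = 78.0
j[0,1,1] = 78.0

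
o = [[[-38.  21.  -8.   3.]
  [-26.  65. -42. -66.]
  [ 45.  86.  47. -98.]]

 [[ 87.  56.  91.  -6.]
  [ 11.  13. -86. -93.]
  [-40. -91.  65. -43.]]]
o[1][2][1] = -91.0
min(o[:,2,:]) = -98.0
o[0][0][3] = 3.0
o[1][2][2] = 65.0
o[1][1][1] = 13.0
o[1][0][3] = -6.0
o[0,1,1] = 65.0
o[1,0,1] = 56.0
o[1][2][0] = -40.0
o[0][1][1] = 65.0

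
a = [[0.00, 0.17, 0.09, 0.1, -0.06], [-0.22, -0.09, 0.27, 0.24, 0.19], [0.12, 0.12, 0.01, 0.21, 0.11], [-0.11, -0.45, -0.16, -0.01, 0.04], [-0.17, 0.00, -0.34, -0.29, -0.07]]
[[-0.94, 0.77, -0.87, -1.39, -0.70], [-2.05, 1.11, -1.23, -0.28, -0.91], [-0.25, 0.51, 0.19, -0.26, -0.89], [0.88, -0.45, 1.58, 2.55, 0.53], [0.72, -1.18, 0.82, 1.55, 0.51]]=a@ [[4.98, -1.46, 2.79, -0.15, 1.97], [-2.28, 0.62, -2.55, -3.65, -1.99], [-2.15, 1.18, -4.33, -4.42, 1.29], [-3.06, 4.15, 0.29, -1.11, -4.53], [0.8, -2.47, 1.32, 4.31, 0.42]]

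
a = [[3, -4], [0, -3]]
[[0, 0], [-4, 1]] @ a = [[0, 0], [-12, 13]]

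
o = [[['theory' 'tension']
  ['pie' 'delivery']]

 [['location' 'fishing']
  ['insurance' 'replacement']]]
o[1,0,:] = ['location', 'fishing']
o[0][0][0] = 'theory'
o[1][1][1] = 'replacement'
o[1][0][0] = 'location'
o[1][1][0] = 'insurance'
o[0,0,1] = 'tension'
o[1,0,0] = 'location'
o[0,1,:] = ['pie', 'delivery']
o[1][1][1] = 'replacement'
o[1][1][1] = 'replacement'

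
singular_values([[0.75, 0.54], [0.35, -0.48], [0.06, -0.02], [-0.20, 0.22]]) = [0.93, 0.67]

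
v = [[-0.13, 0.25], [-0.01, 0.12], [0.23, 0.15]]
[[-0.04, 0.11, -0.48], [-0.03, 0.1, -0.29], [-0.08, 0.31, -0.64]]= v@[[-0.19, 0.78, -1.15], [-0.24, 0.86, -2.52]]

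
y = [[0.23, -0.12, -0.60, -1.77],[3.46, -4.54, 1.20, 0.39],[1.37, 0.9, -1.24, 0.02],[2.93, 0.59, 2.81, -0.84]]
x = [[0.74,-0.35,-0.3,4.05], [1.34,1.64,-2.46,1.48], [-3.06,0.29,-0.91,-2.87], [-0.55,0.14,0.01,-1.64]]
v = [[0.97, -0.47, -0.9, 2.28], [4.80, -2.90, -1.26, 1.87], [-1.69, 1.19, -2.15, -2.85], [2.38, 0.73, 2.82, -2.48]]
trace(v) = -6.56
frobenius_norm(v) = 9.00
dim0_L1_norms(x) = [5.69, 2.42, 3.68, 10.04]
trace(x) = -0.17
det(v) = -78.71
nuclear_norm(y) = 13.69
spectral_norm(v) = 6.95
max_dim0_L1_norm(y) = 7.99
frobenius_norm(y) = 7.71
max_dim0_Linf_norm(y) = 4.54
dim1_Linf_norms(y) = [1.77, 4.54, 1.37, 2.93]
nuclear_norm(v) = 15.57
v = x + y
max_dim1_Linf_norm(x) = 4.05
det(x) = 0.18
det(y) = 81.94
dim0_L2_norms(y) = [4.74, 4.67, 3.35, 2.0]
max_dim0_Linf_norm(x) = 4.05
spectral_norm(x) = 6.17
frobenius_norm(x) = 7.17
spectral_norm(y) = 6.27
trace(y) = -6.39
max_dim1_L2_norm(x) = 4.3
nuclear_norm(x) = 11.23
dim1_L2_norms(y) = [1.89, 5.85, 2.06, 4.19]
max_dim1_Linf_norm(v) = 4.8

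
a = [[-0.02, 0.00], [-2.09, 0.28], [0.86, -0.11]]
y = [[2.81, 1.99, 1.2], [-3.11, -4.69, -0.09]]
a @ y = [[-0.06,  -0.04,  -0.02], [-6.74,  -5.47,  -2.53], [2.76,  2.23,  1.04]]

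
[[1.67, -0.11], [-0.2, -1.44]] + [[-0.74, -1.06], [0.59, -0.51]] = [[0.93, -1.17],  [0.39, -1.95]]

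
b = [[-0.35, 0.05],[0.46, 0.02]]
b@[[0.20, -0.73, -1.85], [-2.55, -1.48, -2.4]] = [[-0.2, 0.18, 0.53], [0.04, -0.37, -0.90]]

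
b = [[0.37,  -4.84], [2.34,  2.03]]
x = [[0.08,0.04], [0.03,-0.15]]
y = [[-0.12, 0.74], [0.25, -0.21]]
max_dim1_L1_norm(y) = 0.86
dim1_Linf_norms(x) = [0.08, 0.15]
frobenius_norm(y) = 0.82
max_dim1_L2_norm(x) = 0.15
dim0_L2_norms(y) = [0.28, 0.77]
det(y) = -0.16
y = b @ x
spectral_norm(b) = 5.29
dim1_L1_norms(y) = [0.86, 0.46]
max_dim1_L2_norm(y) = 0.75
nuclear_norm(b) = 7.57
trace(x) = -0.07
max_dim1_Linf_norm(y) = 0.74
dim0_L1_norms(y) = [0.37, 0.95]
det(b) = 12.08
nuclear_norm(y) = 0.99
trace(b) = 2.40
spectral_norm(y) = 0.79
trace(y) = -0.33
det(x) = -0.01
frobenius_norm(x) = 0.18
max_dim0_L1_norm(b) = 6.87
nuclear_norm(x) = 0.24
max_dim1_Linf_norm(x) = 0.15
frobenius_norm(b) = 5.76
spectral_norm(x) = 0.16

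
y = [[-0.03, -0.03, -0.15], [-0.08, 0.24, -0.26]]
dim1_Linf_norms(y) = [0.15, 0.26]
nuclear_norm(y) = 0.50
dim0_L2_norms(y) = [0.09, 0.24, 0.3]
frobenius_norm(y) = 0.39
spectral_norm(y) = 0.38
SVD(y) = [[-0.28, -0.96], [-0.96, 0.28]] @ diag([0.37626267444574524, 0.11969293972049941]) @ [[0.23,-0.59,0.77], [0.05,0.8,0.59]]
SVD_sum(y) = [[-0.02, 0.06, -0.08], [-0.08, 0.21, -0.28]] + [[-0.01, -0.09, -0.07],  [0.0, 0.03, 0.02]]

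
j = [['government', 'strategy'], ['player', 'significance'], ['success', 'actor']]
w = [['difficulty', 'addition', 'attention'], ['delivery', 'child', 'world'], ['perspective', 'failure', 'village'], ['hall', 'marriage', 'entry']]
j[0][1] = 'strategy'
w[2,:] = ['perspective', 'failure', 'village']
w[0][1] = 'addition'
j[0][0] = 'government'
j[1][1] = 'significance'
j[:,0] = ['government', 'player', 'success']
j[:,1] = ['strategy', 'significance', 'actor']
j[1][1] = 'significance'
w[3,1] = 'marriage'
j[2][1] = 'actor'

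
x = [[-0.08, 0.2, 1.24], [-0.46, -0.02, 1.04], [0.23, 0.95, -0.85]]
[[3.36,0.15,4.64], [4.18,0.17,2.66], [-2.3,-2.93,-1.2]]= x@ [[-3.75,1.22,2.46], [0.61,-2.80,1.42], [2.37,0.65,3.67]]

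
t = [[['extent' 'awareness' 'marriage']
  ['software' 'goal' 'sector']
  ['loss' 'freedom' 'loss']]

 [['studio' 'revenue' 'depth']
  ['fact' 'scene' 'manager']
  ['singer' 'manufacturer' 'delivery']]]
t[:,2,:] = [['loss', 'freedom', 'loss'], ['singer', 'manufacturer', 'delivery']]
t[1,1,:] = ['fact', 'scene', 'manager']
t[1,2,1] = 'manufacturer'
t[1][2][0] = 'singer'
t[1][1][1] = 'scene'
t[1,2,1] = 'manufacturer'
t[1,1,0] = 'fact'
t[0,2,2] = 'loss'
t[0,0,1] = 'awareness'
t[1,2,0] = 'singer'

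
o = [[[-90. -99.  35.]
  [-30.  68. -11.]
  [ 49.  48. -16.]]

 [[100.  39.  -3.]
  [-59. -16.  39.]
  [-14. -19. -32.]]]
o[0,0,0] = -90.0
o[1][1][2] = 39.0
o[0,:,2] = [35.0, -11.0, -16.0]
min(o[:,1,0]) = -59.0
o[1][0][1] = 39.0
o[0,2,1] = 48.0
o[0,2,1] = 48.0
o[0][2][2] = -16.0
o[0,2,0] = 49.0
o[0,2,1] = 48.0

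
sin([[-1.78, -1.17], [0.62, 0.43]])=[[-1.27, -0.84], [0.45, 0.32]]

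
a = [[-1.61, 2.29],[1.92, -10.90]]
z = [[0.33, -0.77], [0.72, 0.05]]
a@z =[[1.12,1.35], [-7.21,-2.02]]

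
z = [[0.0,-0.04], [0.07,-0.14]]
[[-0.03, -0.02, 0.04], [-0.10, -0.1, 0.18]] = z @[[-0.08, -0.38, 0.53], [0.66, 0.54, -1.02]]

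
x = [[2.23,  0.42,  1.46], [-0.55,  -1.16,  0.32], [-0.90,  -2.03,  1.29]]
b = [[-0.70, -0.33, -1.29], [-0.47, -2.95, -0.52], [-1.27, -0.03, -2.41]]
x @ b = [[-3.61, -2.02, -6.61], [0.52, 3.59, 0.54], [-0.05, 6.25, -0.89]]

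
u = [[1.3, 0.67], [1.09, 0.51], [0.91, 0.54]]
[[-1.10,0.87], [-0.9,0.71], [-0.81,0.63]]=u @ [[-0.55, 0.47], [-0.58, 0.38]]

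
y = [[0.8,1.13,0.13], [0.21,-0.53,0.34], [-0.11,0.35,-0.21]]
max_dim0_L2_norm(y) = 1.3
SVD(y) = [[-0.95, -0.31, -0.02], [0.25, -0.81, 0.52], [-0.18, 0.49, 0.85]] @ diag([1.4452567905218767, 0.6814110221871374, 0.0034392284431496024]) @ [[-0.48, -0.88, -0.0],[-0.69, 0.38, -0.62],[0.54, -0.29, -0.79]]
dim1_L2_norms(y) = [1.39, 0.66, 0.42]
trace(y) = 0.06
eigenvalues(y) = [0.94, -0.88, -0.0]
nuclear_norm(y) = 2.13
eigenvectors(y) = [[-0.99, -0.47, -0.54],[-0.13, 0.75, 0.29],[0.06, -0.47, 0.79]]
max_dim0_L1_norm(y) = 2.01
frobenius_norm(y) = 1.60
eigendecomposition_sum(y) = [[0.86, 0.74, 0.32],[0.11, 0.1, 0.04],[-0.05, -0.04, -0.02]] + [[-0.06,0.39,-0.19],  [0.10,-0.63,0.30],  [-0.06,0.39,-0.19]] + [[-0.00, 0.00, 0.0], [0.00, -0.0, -0.00], [0.00, -0.00, -0.00]]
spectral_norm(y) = 1.45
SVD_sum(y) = [[0.65, 1.21, 0.0], [-0.17, -0.32, -0.0], [0.12, 0.22, 0.0]] + [[0.15, -0.08, 0.13], [0.38, -0.21, 0.34], [-0.23, 0.13, -0.21]] + [[-0.0, 0.0, 0.00], [0.0, -0.00, -0.00], [0.0, -0.0, -0.0]]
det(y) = 0.00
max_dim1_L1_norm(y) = 2.06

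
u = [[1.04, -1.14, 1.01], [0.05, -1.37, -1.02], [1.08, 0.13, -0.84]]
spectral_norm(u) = 1.98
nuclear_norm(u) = 4.87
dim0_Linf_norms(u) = [1.08, 1.37, 1.02]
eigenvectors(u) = [[(0.91+0j), 0.25+0.29j, 0.25-0.29j], [-0.12+0.00j, 0.75+0.00j, 0.75-0.00j], [0.39+0.00j, 0.03-0.53j, (0.03+0.53j)]]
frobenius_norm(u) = 2.87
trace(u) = -1.17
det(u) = 4.04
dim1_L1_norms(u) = [3.19, 2.44, 2.05]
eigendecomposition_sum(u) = [[1.26-0.00j, -0.45-0.00j, (0.7+0j)], [(-0.16+0j), (0.06+0j), (-0.09-0j)], [(0.54-0j), (-0.19-0j), (0.3+0j)]] + [[(-0.11+0.17j), -0.35-0.19j, (0.15-0.44j)], [(0.11+0.38j), -0.71+0.28j, (-0.46-0.79j)], [0.27-0.06j, 0.16+0.51j, (-0.57+0.29j)]] + [[(-0.11-0.17j),(-0.35+0.19j),(0.15+0.44j)], [(0.11-0.38j),-0.71-0.28j,-0.46+0.79j], [0.27+0.06j,0.16-0.51j,(-0.57-0.29j)]]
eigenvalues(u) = [(1.62+0j), (-1.4+0.73j), (-1.4-0.73j)]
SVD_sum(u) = [[0.8, -1.22, -0.08], [0.67, -1.02, -0.07], [0.29, -0.44, -0.03]] + [[0.14, 0.02, 1.1],[-0.13, -0.02, -1.02],[-0.09, -0.01, -0.68]] + [[0.09, 0.06, -0.01], [-0.49, -0.33, 0.07], [0.88, 0.59, -0.13]]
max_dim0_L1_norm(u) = 2.87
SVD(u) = [[-0.74, -0.67, -0.09], [-0.62, 0.62, 0.48], [-0.27, 0.41, -0.87]] @ diag([1.9836238395188703, 1.6676191725497145, 1.2224085890720107]) @ [[-0.55, 0.83, 0.05],[-0.13, -0.02, -0.99],[-0.83, -0.55, 0.12]]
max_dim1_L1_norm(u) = 3.19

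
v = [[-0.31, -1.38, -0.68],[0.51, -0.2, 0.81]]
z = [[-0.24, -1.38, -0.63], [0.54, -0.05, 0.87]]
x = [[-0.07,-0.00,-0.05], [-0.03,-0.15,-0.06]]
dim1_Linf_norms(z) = [1.38, 0.87]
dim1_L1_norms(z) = [2.25, 1.46]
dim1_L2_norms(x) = [0.09, 0.16]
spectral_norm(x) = 0.17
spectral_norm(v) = 1.61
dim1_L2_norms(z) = [1.54, 1.03]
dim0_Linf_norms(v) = [0.51, 1.38, 0.81]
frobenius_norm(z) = 1.85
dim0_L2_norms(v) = [0.6, 1.39, 1.06]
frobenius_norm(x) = 0.19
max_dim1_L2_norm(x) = 0.16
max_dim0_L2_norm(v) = 1.39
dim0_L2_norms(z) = [0.59, 1.38, 1.07]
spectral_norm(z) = 1.61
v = z + x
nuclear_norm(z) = 2.51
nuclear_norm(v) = 2.52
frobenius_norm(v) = 1.85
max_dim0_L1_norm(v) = 1.58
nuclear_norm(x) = 0.25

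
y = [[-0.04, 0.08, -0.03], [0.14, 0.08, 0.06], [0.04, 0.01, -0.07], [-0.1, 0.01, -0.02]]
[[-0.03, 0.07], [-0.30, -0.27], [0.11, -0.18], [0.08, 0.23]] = y @ [[-0.54, -2.49],[-1.34, 0.06],[-2.00, 1.20]]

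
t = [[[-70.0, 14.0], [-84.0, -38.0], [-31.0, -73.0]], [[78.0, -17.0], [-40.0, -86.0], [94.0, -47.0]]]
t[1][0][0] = 78.0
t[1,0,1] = -17.0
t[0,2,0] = -31.0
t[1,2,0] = 94.0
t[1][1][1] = -86.0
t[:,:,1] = [[14.0, -38.0, -73.0], [-17.0, -86.0, -47.0]]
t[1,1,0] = -40.0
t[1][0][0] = 78.0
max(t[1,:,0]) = 94.0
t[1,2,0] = 94.0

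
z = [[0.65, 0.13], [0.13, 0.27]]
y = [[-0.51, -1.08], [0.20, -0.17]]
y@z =[[-0.47, -0.36], [0.11, -0.02]]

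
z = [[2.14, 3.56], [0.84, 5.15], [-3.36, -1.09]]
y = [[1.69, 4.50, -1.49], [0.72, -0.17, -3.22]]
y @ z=[[12.4, 30.82], [12.22, 5.20]]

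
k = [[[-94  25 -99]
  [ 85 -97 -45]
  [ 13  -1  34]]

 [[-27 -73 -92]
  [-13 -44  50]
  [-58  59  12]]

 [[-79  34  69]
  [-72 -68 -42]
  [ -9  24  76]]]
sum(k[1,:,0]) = -98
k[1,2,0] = -58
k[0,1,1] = -97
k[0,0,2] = -99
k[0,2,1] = -1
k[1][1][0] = -13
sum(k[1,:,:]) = -186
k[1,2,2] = 12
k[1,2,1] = 59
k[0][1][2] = -45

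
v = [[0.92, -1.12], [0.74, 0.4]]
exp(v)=[[1.69, -1.9], [1.26, 0.8]]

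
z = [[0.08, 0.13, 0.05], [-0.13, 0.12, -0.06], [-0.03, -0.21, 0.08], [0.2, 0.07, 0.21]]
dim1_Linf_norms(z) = [0.13, 0.13, 0.21, 0.21]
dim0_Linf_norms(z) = [0.2, 0.21, 0.21]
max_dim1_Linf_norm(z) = 0.21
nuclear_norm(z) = 0.70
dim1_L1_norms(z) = [0.26, 0.31, 0.32, 0.48]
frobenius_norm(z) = 0.45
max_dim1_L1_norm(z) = 0.48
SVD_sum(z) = [[0.09, 0.03, 0.08],  [-0.07, -0.03, -0.06],  [-0.02, -0.01, -0.02],  [0.22, 0.08, 0.19]] + [[-0.01, 0.1, -0.03], [-0.01, 0.14, -0.04], [0.02, -0.21, 0.07], [0.00, -0.01, 0.00]] + [[-0.0, 0.00, 0.0], [-0.04, 0.01, 0.05], [-0.03, 0.01, 0.03], [-0.02, 0.0, 0.02]]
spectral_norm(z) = 0.34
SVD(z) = [[-0.37, 0.36, 0.03],[0.30, 0.51, 0.8],[0.08, -0.78, 0.51],[-0.88, -0.05, 0.3]] @ diag([0.33837916874307966, 0.282540805327483, 0.08228141640516304]) @ [[-0.73, -0.27, -0.63], [-0.09, 0.95, -0.30], [-0.68, 0.17, 0.71]]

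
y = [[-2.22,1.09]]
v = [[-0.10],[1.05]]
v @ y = [[0.22, -0.11], [-2.33, 1.14]]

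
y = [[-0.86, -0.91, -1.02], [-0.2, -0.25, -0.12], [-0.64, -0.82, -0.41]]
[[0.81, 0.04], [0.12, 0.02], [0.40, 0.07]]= y @ [[-0.56, 0.18], [0.21, -0.24], [-0.51, 0.02]]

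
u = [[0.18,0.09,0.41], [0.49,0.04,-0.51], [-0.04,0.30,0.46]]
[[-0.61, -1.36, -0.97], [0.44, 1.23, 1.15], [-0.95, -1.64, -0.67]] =u@[[-0.13, -0.41, -0.42], [-1.48, -1.08, 1.6], [-1.11, -2.89, -2.53]]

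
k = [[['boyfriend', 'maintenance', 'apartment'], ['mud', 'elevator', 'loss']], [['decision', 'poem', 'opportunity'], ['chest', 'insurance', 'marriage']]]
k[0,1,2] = 'loss'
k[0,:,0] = ['boyfriend', 'mud']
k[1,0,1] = 'poem'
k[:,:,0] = [['boyfriend', 'mud'], ['decision', 'chest']]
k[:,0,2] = ['apartment', 'opportunity']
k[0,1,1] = 'elevator'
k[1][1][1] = 'insurance'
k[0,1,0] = 'mud'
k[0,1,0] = 'mud'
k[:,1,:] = [['mud', 'elevator', 'loss'], ['chest', 'insurance', 'marriage']]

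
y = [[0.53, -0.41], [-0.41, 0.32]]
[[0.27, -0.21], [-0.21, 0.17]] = y @ [[0.51, -0.0],[-0.00, 0.52]]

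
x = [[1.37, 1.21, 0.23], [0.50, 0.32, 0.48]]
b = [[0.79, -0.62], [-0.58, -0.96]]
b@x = [[0.77, 0.76, -0.12],[-1.27, -1.01, -0.59]]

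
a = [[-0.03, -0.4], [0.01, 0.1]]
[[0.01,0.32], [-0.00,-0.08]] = a@[[0.72, 1.40], [-0.09, -0.91]]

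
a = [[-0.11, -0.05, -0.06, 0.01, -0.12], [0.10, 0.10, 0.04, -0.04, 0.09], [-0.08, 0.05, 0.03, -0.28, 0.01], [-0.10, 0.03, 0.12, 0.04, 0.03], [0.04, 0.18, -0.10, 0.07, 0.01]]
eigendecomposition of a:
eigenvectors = [[(-0.68+0j), -0.15+0.02j, (-0.15-0.02j), 0.38+0.00j, -0.35+0.00j], [0.41+0.00j, (0.2-0.02j), 0.20+0.02j, 0.11+0.00j, 0.29+0.00j], [(-0.42+0j), (0.75+0j), (0.75-0j), (0.48+0j), (-0.33+0j)], [(-0.08+0j), 0.03-0.53j, (0.03+0.53j), -0.13+0.00j, (0.3+0j)], [(-0.42+0j), -0.24+0.18j, (-0.24-0.18j), (-0.77+0j), (0.77+0j)]]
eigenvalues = [(-0.19+0j), (0.04+0.2j), (0.04-0.2j), (0.04+0j), (0.13+0j)]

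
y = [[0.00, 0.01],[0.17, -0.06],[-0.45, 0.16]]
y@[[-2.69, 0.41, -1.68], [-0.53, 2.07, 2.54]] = [[-0.01, 0.02, 0.03],  [-0.43, -0.05, -0.44],  [1.13, 0.15, 1.16]]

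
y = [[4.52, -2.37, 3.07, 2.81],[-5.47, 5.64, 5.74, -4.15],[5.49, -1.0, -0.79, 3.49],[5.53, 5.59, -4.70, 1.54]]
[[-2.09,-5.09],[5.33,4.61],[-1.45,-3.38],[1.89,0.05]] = y@[[-0.63,-1.37], [0.83,0.76], [0.12,-0.28], [0.84,1.34]]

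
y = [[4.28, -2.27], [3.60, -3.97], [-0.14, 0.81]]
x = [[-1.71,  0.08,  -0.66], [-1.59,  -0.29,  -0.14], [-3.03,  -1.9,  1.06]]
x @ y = [[-6.94, 3.03],  [-7.83, 4.65],  [-19.96, 15.28]]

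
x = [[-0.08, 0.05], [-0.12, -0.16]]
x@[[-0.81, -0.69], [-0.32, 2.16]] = [[0.05, 0.16], [0.15, -0.26]]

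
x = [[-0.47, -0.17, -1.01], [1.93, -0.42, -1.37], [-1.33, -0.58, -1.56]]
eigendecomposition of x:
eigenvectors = [[-0.21, -0.27, 0.47], [-0.90, 0.94, 0.14], [0.37, -0.21, 0.87]]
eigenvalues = [0.59, -0.67, -2.38]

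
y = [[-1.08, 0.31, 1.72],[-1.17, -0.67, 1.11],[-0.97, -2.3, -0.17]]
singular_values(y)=[2.88, 2.29, 0.04]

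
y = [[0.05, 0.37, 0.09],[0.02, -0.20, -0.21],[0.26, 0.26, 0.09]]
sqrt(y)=[[(0.36+0.22j), 0.43-0.31j, (0.09-0.24j)], [(0.01-0.18j), (0.06+0.25j), -0.24+0.20j], [(0.32-0.03j), (0.32+0.04j), 0.40+0.03j]]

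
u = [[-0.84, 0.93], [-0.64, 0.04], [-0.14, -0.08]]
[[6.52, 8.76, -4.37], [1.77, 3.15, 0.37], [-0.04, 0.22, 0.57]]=u@[[-2.46, -4.59, -0.93],[4.79, 5.27, -5.54]]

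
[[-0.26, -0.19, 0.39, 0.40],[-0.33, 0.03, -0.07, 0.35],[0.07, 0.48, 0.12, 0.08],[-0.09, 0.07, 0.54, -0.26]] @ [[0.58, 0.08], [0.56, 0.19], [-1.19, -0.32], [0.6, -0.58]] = [[-0.48, -0.41], [0.12, -0.20], [0.21, 0.01], [-0.81, -0.02]]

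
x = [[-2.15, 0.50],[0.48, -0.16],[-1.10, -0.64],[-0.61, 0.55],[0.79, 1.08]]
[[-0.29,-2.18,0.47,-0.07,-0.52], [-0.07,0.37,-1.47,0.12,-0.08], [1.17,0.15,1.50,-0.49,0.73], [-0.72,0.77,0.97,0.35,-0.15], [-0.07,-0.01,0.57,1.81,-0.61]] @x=[[-1.31,-0.7], [1.81,0.83], [-3.22,0.12], [0.52,-1.07], [-2.07,-0.06]]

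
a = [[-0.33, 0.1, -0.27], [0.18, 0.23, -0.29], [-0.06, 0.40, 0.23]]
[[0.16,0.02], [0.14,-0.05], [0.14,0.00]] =a@[[-0.16, -0.11], [0.45, -0.04], [-0.22, 0.06]]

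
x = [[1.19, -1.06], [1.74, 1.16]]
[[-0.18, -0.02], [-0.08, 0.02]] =x @ [[-0.09, 0.0], [0.07, 0.02]]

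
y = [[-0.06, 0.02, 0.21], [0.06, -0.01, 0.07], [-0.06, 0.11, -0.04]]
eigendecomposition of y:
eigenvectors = [[(0.8+0j), (0.8-0j), (0.62+0j)],[(0.02-0.36j), (0.02+0.36j), (0.7+0j)],[-0.13+0.46j, (-0.13-0.46j), 0.34+0.00j]]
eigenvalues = [(-0.09+0.11j), (-0.09-0.11j), (0.08+0j)]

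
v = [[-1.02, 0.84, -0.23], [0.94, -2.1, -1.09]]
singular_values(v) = [2.75, 0.86]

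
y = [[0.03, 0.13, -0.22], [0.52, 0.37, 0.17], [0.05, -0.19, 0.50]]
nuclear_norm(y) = 1.26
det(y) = -0.00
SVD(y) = [[0.03, 0.44, 0.90], [-0.96, 0.26, -0.09], [-0.27, -0.86, 0.43]] @ diag([0.6685053333122077, 0.5866001441258774, 0.0009435277600791937]) @ [[-0.77, -0.45, -0.46], [0.18, 0.54, -0.82], [-0.62, 0.71, 0.33]]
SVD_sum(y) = [[-0.01, -0.01, -0.01], [0.49, 0.29, 0.29], [0.14, 0.08, 0.08]] + [[0.05, 0.14, -0.21], [0.03, 0.08, -0.12], [-0.09, -0.27, 0.42]] + [[-0.0, 0.0, 0.0], [0.00, -0.0, -0.0], [-0.0, 0.00, 0.00]]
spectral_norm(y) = 0.67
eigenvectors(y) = [[-0.62,0.43,-0.29],[0.71,0.42,0.6],[0.33,-0.80,0.75]]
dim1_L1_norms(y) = [0.38, 1.06, 0.74]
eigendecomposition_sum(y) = [[-0.00, 0.00, -0.00], [0.0, -0.00, 0.0], [0.0, -0.0, 0.0]] + [[0.19, 0.21, -0.09], [0.19, 0.21, -0.09], [-0.36, -0.40, 0.17]] + [[-0.16, -0.08, -0.13], [0.33, 0.16, 0.26], [0.41, 0.21, 0.33]]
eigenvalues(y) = [-0.0, 0.57, 0.33]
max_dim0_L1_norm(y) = 0.89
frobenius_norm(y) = 0.89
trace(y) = 0.90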